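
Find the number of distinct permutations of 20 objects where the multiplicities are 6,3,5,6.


20! = 2432902008176640000
Denominator: 6!=720 * 3!=6 * 5!=120 * 6!=720
Coefficient = 2432902008176640000 / 373248000 = 6518191680

6518191680


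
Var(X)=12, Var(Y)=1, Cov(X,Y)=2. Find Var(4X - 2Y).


Var(4X - 2Y) = 4^2*Var(X) + (-2)^2*Var(Y) + 2*4*(-2)*Cov(X,Y)
= 16*12 + 4*1 - 16*2
= 192 + 4 - 32 = 164

164


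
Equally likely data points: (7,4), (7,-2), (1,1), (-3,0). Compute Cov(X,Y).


E[X]=3, E[Y]=3/4, E[XY]=15/4
Cov(X,Y) = E[XY] - E[X]E[Y] = 15/4 - 3*3/4 = 3/2

3/2


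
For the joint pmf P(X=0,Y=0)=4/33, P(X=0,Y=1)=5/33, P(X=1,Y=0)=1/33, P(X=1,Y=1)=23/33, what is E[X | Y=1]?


P(Y=1) = 28/33
E[X|Y=1] = (0*5 + 1*23)/28 = 23/28

23/28


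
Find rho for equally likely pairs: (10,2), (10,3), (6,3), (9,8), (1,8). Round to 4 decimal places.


Cov(X,Y) = -4.9600, Var(X) = 11.7600, Var(Y) = 6.9600
rho = Cov/(sqrt(VarX)*sqrt(VarY)) = -0.5482

-0.5482


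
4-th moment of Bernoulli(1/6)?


For Bernoulli: X in {0,1}
E[X^4] = 0^4*(1-1/6) + 1^4*1/6 = 1/6

1/6


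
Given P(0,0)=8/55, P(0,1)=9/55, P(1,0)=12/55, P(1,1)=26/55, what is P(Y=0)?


P(Y=0) = P(0,0)+P(1,0) = 8/55 + 12/55 = 20/55 = 4/11

4/11


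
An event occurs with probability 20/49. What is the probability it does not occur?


P(A') = 1 - P(A) = 1 - 20/49 = 29/49

29/49


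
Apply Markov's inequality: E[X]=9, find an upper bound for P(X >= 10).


Markov: P(X >= a) <= E[X]/a
P(X >= 10) <= 9/10

9/10


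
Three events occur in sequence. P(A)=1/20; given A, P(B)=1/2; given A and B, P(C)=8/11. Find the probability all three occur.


P(A∩B∩C) = P(A) * P(B|A) * P(C|A∩B)
= 1/20 * 1/2 * 8/11
= 1/40 * 8/11 = 1/55

1/55


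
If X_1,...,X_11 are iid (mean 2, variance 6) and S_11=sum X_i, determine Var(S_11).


By independence, Var(S_n) = n*Var(X_1) = 11*6 = 66

66


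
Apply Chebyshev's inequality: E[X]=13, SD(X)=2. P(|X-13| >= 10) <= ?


k = 10/2 = 5
Chebyshev: P(|X-mu| >= k*sigma) <= 1/k^2 = 1/5^2 = 1/25

1/25


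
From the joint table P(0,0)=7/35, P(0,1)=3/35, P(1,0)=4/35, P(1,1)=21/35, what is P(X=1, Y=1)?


Read from table: P(X=1, Y=1) = 21/35 = 3/5

3/5


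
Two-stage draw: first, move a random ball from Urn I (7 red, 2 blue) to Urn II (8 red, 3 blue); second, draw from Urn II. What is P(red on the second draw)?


P(transfer red) = 7/9; P(transfer blue) = 2/9
If red transferred: Urn II has 9 red of 12, so P(red|red moved) = 3/4
If blue transferred: Urn II has 8 red of 12, so P(red|blue moved) = 2/3
By total probability: P(red) = 7/9*3/4 + 2/9*2/3 = 79/108

79/108


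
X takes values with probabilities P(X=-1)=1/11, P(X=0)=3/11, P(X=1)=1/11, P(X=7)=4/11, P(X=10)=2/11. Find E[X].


E[X] = sum(x * P(x))
= -1*1/11 + 0*3/11 + 1*1/11 + 7*4/11 + 10*2/11
= 48/11

48/11


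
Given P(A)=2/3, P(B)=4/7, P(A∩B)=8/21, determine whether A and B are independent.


P(A)*P(B) = 2/3*4/7 = 8/21
P(A∩B) = 8/21, which equals P(A)P(B), so independent

Yes, A and B are independent


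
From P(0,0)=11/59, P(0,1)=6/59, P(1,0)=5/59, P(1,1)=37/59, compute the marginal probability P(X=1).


P(X=1) = P(1,0)+P(1,1) = 5/59 + 37/59 = 42/59

42/59


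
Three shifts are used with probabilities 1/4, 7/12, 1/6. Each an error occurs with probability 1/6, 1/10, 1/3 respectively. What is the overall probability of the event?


P(A) = P(A|B1)P(B1) + P(A|B2)P(B2) + P(A|B3)P(B3)
= 1/6*1/4 + 1/10*7/12 + 1/3*1/6
= 1/24 + 7/120 + 1/18 = 7/45

7/45


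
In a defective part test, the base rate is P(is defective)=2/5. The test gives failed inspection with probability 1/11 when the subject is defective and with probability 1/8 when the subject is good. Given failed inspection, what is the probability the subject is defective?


P(A) = P(A|B)P(B) + P(A|B')P(B') = 1/11*2/5 + 1/8*3/5 = 49/440
P(B|A) = P(A|B)P(B)/P(A) = (2/55)/(49/440) = 16/49

16/49


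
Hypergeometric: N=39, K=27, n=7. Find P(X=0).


P(X=0) = C(27,0)*C(12,7) / C(39,7)
= 1*792 / 15380937
= 792/15380937 = 8/155363

8/155363


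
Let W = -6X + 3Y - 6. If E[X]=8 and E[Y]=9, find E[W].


E[-6X + 3Y - 6] = -6*E[X] + 3*E[Y] - 6
= (-6)*(8) + (3)*(9) + (-6)
= -48 + 27 - 6 = -27

-27


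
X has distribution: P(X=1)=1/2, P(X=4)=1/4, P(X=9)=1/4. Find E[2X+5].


E[2X+5] = sum(g(x)*P(x))
= 7*1/2 + 13*1/4 + 23*1/4
= 25/2

25/2


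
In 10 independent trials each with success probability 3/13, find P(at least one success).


P(at least one) = 1 - P(none)
P(none) = (1 - 3/13)^10 = (10/13)^10 = 10000000000/137858491849
P(at least one) = 1 - 10000000000/137858491849 = 127858491849/137858491849

127858491849/137858491849


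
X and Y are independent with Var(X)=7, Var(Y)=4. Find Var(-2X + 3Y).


Independence => Cov(X,Y)=0
Var(-2X + 3Y) = (-2)^2*Var(X) + 3^2*Var(Y)
= 4*7 + 9*4 = 64

64


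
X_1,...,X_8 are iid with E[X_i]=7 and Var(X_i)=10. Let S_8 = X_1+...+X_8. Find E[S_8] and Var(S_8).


E[S_n] = n*mu = 8*7 = 56
Var(S_n) = n*sigma^2 = 8*10 = 80

E[S_8]=56, Var(S_8)=80


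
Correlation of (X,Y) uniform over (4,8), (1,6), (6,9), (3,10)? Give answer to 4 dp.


Cov(X,Y) = 1.6250, Var(X) = 3.2500, Var(Y) = 2.1875
rho = Cov/(sqrt(VarX)*sqrt(VarY)) = 0.6094

0.6094


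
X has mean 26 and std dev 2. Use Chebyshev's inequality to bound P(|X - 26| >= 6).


k = 6/2 = 3
Chebyshev: P(|X-mu| >= k*sigma) <= 1/k^2 = 1/3^2 = 1/9

1/9


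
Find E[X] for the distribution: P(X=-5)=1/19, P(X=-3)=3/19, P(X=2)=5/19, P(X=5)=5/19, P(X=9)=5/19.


E[X] = sum(x * P(x))
= -5*1/19 - 3*3/19 + 2*5/19 + 5*5/19 + 9*5/19
= 66/19

66/19


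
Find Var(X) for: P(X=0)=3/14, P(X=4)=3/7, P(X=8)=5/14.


E[X] = 32/7, E[X^2] = 208/7
Var(X) = E[X^2] - (E[X])^2 = 208/7 - (32/7)^2 = 432/49

432/49


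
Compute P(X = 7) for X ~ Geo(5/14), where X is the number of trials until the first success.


P(X=7) = (1-p)^6 * p = (9/14)^6 * 5/14
= 531441/7529536 * 5/14 = 2657205/105413504

2657205/105413504


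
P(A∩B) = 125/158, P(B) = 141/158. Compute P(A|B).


P(A|B) = P(A∩B)/P(B) = (125/158)/(141/158) = 125/141

125/141


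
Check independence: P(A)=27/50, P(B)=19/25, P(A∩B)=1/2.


P(A)*P(B) = 27/50*19/25 = 513/1250
P(A∩B) = 1/2 != 513/1250, so not independent

No, A and B are not independent


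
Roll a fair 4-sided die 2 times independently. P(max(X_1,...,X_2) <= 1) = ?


P(max <= 1) = P(all X_i <= 1) = (P(X_1 <= 1))^2
= (1/4)^2 = 1/16

1/16


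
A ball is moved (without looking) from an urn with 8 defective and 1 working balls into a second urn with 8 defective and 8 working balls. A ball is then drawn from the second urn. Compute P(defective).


P(transfer defective) = 8/9; P(transfer working) = 1/9
If defective transferred: Urn II has 9 defective of 17, so P(defective|defective moved) = 9/17
If working transferred: Urn II has 8 defective of 17, so P(defective|working moved) = 8/17
By total probability: P(defective) = 8/9*9/17 + 1/9*8/17 = 80/153

80/153


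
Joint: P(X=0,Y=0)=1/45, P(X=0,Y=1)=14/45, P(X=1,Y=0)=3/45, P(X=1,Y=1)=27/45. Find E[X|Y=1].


P(Y=1) = 41/45
E[X|Y=1] = (0*14 + 1*27)/41 = 27/41

27/41


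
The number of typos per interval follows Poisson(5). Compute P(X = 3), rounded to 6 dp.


P(X=3) = e^(-5) * 5^3 / 3!
≈ 0.006737946999 * 125 / 6
≈ 0.140374

0.140374


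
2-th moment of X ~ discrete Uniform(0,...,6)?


E[X^2] = (1/7) * sum(x^2 for x=0..6)
= 91/7 = 13

13


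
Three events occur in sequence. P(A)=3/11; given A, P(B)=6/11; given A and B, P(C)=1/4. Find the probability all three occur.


P(A∩B∩C) = P(A) * P(B|A) * P(C|A∩B)
= 3/11 * 6/11 * 1/4
= 18/121 * 1/4 = 9/242

9/242


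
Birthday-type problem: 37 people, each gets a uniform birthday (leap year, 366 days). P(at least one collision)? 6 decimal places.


P(all different) = prod((366-i)/366 for i=0..36) = 0.152077
P(at least one match) = 1 - 0.152077 = 0.847923

0.847923


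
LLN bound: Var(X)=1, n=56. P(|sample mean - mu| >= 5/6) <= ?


Var(Xbar) = Var(X)/n = 1/56
Chebyshev: P(|Xbar-mu| >= 5/6) <= Var(Xbar)/(5/6)^2 = (1/56)/(25/36) = 9/350

9/350


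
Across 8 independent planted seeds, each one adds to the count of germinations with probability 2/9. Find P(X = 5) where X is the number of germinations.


P(X=5) = C(8,5) * p^5 * (1-p)^3
= 56 * 32/59049 * 343/729
= 614656/43046721

614656/43046721


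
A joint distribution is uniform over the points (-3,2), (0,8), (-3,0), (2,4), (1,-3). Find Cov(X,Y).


E[X]=-3/5, E[Y]=11/5, E[XY]=-1/5
Cov(X,Y) = E[XY] - E[X]E[Y] = -1/5 + 3/5*11/5 = 28/25

28/25


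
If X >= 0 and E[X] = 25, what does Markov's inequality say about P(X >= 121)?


Markov: P(X >= a) <= E[X]/a
P(X >= 121) <= 25/121

25/121


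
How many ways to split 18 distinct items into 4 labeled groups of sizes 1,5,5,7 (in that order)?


18! = 6402373705728000
Denominator: 1!=1 * 5!=120 * 5!=120 * 7!=5040
Coefficient = 6402373705728000 / 72576000 = 88216128

88216128


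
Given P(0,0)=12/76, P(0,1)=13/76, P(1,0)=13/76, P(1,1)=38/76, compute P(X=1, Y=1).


Read from table: P(X=1, Y=1) = 38/76 = 1/2

1/2


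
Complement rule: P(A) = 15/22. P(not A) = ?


P(A') = 1 - P(A) = 1 - 15/22 = 7/22

7/22


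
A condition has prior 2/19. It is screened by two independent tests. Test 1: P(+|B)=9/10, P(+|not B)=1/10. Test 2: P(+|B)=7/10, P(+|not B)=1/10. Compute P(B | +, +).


After test 1: P(+) = 9/10*2/19 + 1/10*17/19 = 7/38
P(B|+) = (9/95)/(7/38) = 18/35
After test 2 (use post1 as new prior): P(+) = 7/10*18/35 + 1/10*17/35 = 143/350
P(B|+,+) = (9/25)/(143/350) = 126/143

126/143


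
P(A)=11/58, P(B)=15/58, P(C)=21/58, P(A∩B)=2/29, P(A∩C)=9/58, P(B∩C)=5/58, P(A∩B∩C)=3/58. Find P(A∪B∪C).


P(A∪B∪C) = P(A)+P(B)+P(C) - P(AB)-P(AC)-P(BC) + P(ABC)
= 11/58+15/58+21/58 - 2/29-9/58-5/58 + 3/58
= 16/29

16/29


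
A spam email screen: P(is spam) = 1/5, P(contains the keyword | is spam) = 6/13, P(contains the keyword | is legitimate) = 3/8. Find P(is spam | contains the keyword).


P(A) = P(A|B)P(B) + P(A|B')P(B') = 6/13*1/5 + 3/8*4/5 = 51/130
P(B|A) = P(A|B)P(B)/P(A) = (6/65)/(51/130) = 4/17

4/17


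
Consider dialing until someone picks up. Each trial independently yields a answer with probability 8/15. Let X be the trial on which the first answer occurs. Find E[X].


For geometric (trials until first success), E[X] = 1/p = 1/(8/15) = 15/8

15/8


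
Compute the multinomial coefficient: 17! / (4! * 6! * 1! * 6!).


17! = 355687428096000
Denominator: 4!=24 * 6!=720 * 1!=1 * 6!=720
Coefficient = 355687428096000 / 12441600 = 28588560

28588560


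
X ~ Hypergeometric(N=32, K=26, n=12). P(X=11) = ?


P(X=11) = C(26,11)*C(6,1) / C(32,12)
= 7726160*6 / 225792840
= 46356960/225792840 = 1292/6293

1292/6293


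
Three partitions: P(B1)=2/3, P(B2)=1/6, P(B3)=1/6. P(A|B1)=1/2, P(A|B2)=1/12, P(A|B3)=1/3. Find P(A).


P(A) = P(A|B1)P(B1) + P(A|B2)P(B2) + P(A|B3)P(B3)
= 1/2*2/3 + 1/12*1/6 + 1/3*1/6
= 1/3 + 1/72 + 1/18 = 29/72

29/72


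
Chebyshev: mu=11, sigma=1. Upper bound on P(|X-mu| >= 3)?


k = 3/1 = 3
Chebyshev: P(|X-mu| >= k*sigma) <= 1/k^2 = 1/3^2 = 1/9

1/9


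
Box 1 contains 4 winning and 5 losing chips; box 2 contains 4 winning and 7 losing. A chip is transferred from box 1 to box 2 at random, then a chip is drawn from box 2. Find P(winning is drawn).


P(transfer winning) = 4/9; P(transfer losing) = 5/9
If winning transferred: Urn II has 5 winning of 12, so P(winning|winning moved) = 5/12
If losing transferred: Urn II has 4 winning of 12, so P(winning|losing moved) = 1/3
By total probability: P(winning) = 4/9*5/12 + 5/9*1/3 = 10/27

10/27


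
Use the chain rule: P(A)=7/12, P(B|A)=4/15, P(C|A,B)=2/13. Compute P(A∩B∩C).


P(A∩B∩C) = P(A) * P(B|A) * P(C|A∩B)
= 7/12 * 4/15 * 2/13
= 7/45 * 2/13 = 14/585

14/585


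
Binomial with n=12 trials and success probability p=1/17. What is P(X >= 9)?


P(X>=9) = P(X=9) + P(X=10) + P(X=11) + P(X=12)
= 901120/582622237229761 + 16896/582622237229761 + 192/582622237229761 + 1/582622237229761
= 918209/582622237229761

918209/582622237229761


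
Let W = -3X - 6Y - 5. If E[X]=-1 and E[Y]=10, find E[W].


E[-3X - 6Y - 5] = -3*E[X] - 6*E[Y] - 5
= (-3)*(-1) + (-6)*(10) + (-5)
= 3 - 60 - 5 = -62

-62


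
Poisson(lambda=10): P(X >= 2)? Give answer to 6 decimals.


P(X>=2) = 1 - P(X<=1) = 1 - (e^(-10)*10^0/0! + e^(-10)*10^1/1!)
≈ 1 - (0.0000453999 + 0.0004539993)
= 1 - 0.0004993992 = 0.9995006008
≈ 0.999501

0.999501


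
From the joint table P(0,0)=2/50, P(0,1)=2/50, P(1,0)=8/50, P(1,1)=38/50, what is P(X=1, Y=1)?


Read from table: P(X=1, Y=1) = 38/50 = 19/25

19/25


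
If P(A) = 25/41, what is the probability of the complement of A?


P(A') = 1 - P(A) = 1 - 25/41 = 16/41

16/41


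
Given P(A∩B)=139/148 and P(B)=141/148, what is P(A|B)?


P(A|B) = P(A∩B)/P(B) = (139/148)/(141/148) = 139/141

139/141


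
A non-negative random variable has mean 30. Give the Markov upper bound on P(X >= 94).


Markov: P(X >= a) <= E[X]/a
P(X >= 94) <= 30/94 = 15/47

15/47


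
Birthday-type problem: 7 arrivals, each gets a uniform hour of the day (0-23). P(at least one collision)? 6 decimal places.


P(all different) = prod((24-i)/24 for i=0..6) = 0.380328
P(at least one match) = 1 - 0.380328 = 0.619672

0.619672


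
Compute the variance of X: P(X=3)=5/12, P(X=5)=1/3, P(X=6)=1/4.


E[X] = 53/12, E[X^2] = 253/12
Var(X) = E[X^2] - (E[X])^2 = 253/12 - (53/12)^2 = 227/144

227/144


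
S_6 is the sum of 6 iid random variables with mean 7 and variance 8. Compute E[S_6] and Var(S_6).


E[S_n] = n*mu = 6*7 = 42
Var(S_n) = n*sigma^2 = 6*8 = 48

E[S_6]=42, Var(S_6)=48


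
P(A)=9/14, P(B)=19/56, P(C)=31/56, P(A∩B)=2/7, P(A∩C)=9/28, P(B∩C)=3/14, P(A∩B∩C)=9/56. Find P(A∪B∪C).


P(A∪B∪C) = P(A)+P(B)+P(C) - P(AB)-P(AC)-P(BC) + P(ABC)
= 9/14+19/56+31/56 - 2/7-9/28-3/14 + 9/56
= 7/8

7/8


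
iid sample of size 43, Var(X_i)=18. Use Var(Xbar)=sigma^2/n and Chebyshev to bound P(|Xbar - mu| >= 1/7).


Var(Xbar) = Var(X)/n = 18/43
Chebyshev: P(|Xbar-mu| >= 1/7) <= Var(Xbar)/(1/7)^2 = (18/43)/(1/49) = 882/43
Bound exceeds 1, so trivial bound: 1

1


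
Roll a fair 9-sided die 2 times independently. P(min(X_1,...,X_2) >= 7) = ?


P(min >= 7) = P(all X_i >= 7) = (P(X_1 >= 7))^2
= (3/9)^2 = (1/3)^2 = 1/9

1/9


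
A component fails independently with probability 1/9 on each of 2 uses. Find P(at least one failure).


P(at least one) = 1 - P(none)
P(none) = (1 - 1/9)^2 = (8/9)^2 = 64/81
P(at least one) = 1 - 64/81 = 17/81

17/81


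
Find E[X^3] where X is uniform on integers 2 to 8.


E[X^3] = (1/7) * sum(x^3 for x=2..8)
= 1295/7 = 185

185


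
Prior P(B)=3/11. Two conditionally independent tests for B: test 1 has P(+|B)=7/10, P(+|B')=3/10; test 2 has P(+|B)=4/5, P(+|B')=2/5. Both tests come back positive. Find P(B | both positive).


After test 1: P(+) = 7/10*3/11 + 3/10*8/11 = 9/22
P(B|+) = (21/110)/(9/22) = 7/15
After test 2 (use post1 as new prior): P(+) = 4/5*7/15 + 2/5*8/15 = 44/75
P(B|+,+) = (28/75)/(44/75) = 7/11

7/11


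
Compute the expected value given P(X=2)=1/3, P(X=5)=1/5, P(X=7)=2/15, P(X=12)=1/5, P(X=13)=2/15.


E[X] = sum(x * P(x))
= 2*1/3 + 5*1/5 + 7*2/15 + 12*1/5 + 13*2/15
= 101/15

101/15


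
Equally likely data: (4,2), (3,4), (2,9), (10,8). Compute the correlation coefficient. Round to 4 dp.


Cov(X,Y) = 2.1875, Var(X) = 9.6875, Var(Y) = 8.1875
rho = Cov/(sqrt(VarX)*sqrt(VarY)) = 0.2456

0.2456


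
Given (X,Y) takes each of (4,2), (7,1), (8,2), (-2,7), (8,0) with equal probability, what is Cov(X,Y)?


E[X]=5, E[Y]=12/5, E[XY]=17/5
Cov(X,Y) = E[XY] - E[X]E[Y] = 17/5 - 5*12/5 = -43/5

-43/5


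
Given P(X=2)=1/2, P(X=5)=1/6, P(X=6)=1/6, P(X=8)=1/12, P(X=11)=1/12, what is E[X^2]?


E[X^2] = sum(g(x)*P(x))
= 4*1/2 + 25*1/6 + 36*1/6 + 64*1/12 + 121*1/12
= 331/12

331/12


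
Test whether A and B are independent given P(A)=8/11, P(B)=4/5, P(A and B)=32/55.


P(A)*P(B) = 8/11*4/5 = 32/55
P(A∩B) = 32/55, which equals P(A)P(B), so independent

Yes, A and B are independent


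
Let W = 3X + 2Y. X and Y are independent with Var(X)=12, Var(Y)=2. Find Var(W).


Independence => Cov(X,Y)=0
Var(3X + 2Y) = 3^2*Var(X) + 2^2*Var(Y)
= 9*12 + 4*2 = 116

116


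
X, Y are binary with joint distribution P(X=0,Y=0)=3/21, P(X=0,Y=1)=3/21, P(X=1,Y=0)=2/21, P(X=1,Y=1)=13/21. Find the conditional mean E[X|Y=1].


P(Y=1) = 16/21
E[X|Y=1] = (0*3 + 1*13)/16 = 13/16

13/16


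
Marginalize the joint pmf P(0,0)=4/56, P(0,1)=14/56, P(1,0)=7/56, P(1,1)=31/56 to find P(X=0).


P(X=0) = P(0,0)+P(0,1) = 4/56 + 14/56 = 18/56 = 9/28

9/28


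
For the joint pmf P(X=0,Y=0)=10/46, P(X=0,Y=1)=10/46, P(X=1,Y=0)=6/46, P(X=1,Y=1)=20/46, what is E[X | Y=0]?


P(Y=0) = 16/46
E[X|Y=0] = (0*10 + 1*6)/16 = 6/16 = 3/8

3/8


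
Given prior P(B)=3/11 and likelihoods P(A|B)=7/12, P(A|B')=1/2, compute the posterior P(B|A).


P(A) = P(A|B)P(B) + P(A|B')P(B') = 7/12*3/11 + 1/2*8/11 = 23/44
P(B|A) = P(A|B)P(B)/P(A) = (7/44)/(23/44) = 7/23

7/23


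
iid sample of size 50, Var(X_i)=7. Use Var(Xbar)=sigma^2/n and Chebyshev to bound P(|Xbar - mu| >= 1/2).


Var(Xbar) = Var(X)/n = 7/50
Chebyshev: P(|Xbar-mu| >= 1/2) <= Var(Xbar)/(1/2)^2 = (7/50)/(1/4) = 14/25

14/25


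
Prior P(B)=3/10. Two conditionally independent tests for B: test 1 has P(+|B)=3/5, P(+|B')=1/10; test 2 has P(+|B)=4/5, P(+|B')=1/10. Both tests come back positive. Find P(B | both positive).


After test 1: P(+) = 3/5*3/10 + 1/10*7/10 = 1/4
P(B|+) = (9/50)/(1/4) = 18/25
After test 2 (use post1 as new prior): P(+) = 4/5*18/25 + 1/10*7/25 = 151/250
P(B|+,+) = (72/125)/(151/250) = 144/151

144/151


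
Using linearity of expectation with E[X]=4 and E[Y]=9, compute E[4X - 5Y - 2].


E[4X - 5Y - 2] = 4*E[X] - 5*E[Y] - 2
= (4)*(4) + (-5)*(9) + (-2)
= 16 - 45 - 2 = -31

-31


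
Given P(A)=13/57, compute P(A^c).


P(A') = 1 - P(A) = 1 - 13/57 = 44/57

44/57


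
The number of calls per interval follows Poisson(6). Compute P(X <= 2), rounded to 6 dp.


P(X<=2) = e^(-6)*6^0/0! + e^(-6)*6^1/1! + e^(-6)*6^2/2!
≈ 0.0024787522 + 0.0148725131 + 0.0446175392
= 0.0619688045
≈ 0.061969

0.061969


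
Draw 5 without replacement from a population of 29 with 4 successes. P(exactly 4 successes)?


P(X=4) = C(4,4)*C(25,1) / C(29,5)
= 1*25 / 118755
= 25/118755 = 5/23751

5/23751


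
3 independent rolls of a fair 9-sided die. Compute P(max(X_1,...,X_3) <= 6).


P(max <= 6) = P(all X_i <= 6) = (P(X_1 <= 6))^3
= (6/9)^3 = (2/3)^3 = 8/27

8/27


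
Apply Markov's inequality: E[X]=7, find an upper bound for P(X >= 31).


Markov: P(X >= a) <= E[X]/a
P(X >= 31) <= 7/31

7/31


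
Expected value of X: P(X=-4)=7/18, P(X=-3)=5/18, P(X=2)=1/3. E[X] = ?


E[X] = sum(x * P(x))
= -4*7/18 - 3*5/18 + 2*1/3
= -31/18

-31/18


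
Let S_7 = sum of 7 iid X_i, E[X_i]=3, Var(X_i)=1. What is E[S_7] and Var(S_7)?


E[S_n] = n*mu = 7*3 = 21
Var(S_n) = n*sigma^2 = 7*1 = 7

E[S_7]=21, Var(S_7)=7


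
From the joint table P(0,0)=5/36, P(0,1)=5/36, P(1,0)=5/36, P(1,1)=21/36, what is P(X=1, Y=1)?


Read from table: P(X=1, Y=1) = 21/36 = 7/12

7/12


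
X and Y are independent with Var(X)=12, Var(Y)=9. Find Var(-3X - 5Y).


Independence => Cov(X,Y)=0
Var(-3X - 5Y) = (-3)^2*Var(X) + (-5)^2*Var(Y)
= 9*12 + 25*9 = 333

333


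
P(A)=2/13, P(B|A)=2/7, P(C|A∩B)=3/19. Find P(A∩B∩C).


P(A∩B∩C) = P(A) * P(B|A) * P(C|A∩B)
= 2/13 * 2/7 * 3/19
= 4/91 * 3/19 = 12/1729

12/1729


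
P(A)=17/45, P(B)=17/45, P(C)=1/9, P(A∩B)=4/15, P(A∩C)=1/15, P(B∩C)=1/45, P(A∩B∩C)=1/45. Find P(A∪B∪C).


P(A∪B∪C) = P(A)+P(B)+P(C) - P(AB)-P(AC)-P(BC) + P(ABC)
= 17/45+17/45+1/9 - 4/15-1/15-1/45 + 1/45
= 8/15

8/15


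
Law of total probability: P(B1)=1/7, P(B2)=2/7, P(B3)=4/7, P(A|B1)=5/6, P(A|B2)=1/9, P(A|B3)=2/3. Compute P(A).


P(A) = P(A|B1)P(B1) + P(A|B2)P(B2) + P(A|B3)P(B3)
= 5/6*1/7 + 1/9*2/7 + 2/3*4/7
= 5/42 + 2/63 + 8/21 = 67/126

67/126


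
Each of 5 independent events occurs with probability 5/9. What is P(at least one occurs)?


P(at least one) = 1 - P(none)
P(none) = (1 - 5/9)^5 = (4/9)^5 = 1024/59049
P(at least one) = 1 - 1024/59049 = 58025/59049

58025/59049


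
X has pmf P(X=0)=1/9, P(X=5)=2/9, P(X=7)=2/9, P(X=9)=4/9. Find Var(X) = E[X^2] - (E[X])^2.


E[X] = 20/3, E[X^2] = 472/9
Var(X) = E[X^2] - (E[X])^2 = 472/9 - (20/3)^2 = 8

8


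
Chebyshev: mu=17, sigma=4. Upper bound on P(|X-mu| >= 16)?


k = 16/4 = 4
Chebyshev: P(|X-mu| >= k*sigma) <= 1/k^2 = 1/4^2 = 1/16

1/16


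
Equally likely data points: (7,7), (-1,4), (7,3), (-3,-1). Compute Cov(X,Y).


E[X]=5/2, E[Y]=13/4, E[XY]=69/4
Cov(X,Y) = E[XY] - E[X]E[Y] = 69/4 - 5/2*13/4 = 73/8

73/8


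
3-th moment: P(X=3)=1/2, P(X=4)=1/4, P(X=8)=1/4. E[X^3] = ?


E[X^3] = sum(x^3 * P(x))
= 27*1/2 + 64*1/4 + 512*1/4
= 315/2

315/2


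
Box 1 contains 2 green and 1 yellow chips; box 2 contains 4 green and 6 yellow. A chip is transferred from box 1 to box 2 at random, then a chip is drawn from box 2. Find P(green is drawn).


P(transfer green) = 2/3; P(transfer yellow) = 1/3
If green transferred: Urn II has 5 green of 11, so P(green|green moved) = 5/11
If yellow transferred: Urn II has 4 green of 11, so P(green|yellow moved) = 4/11
By total probability: P(green) = 2/3*5/11 + 1/3*4/11 = 14/33

14/33


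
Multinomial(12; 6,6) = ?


12! = 479001600
Denominator: 6!=720 * 6!=720
Coefficient = 479001600 / 518400 = 924

924


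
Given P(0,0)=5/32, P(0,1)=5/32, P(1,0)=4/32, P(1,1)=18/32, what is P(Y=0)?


P(Y=0) = P(0,0)+P(1,0) = 5/32 + 4/32 = 9/32

9/32


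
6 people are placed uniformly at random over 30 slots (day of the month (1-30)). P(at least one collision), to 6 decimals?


P(all different) = prod((30-i)/30 for i=0..5) = 0.586444
P(at least one match) = 1 - 0.586444 = 0.413556

0.413556


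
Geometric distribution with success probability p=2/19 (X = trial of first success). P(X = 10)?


P(X=10) = (1-p)^9 * p = (17/19)^9 * 2/19
= 118587876497/322687697779 * 2/19 = 237175752994/6131066257801

237175752994/6131066257801


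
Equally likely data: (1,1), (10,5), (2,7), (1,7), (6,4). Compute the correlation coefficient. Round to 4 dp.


Cov(X,Y) = 0.0000, Var(X) = 12.4000, Var(Y) = 4.9600
rho = Cov/(sqrt(VarX)*sqrt(VarY)) = 0.0000

0.0000


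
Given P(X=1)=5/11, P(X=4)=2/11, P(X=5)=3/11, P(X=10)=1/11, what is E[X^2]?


E[X^2] = sum(g(x)*P(x))
= 1*5/11 + 16*2/11 + 25*3/11 + 100*1/11
= 212/11

212/11


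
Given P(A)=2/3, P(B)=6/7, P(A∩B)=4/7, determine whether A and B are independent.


P(A)*P(B) = 2/3*6/7 = 4/7
P(A∩B) = 4/7, which equals P(A)P(B), so independent

Yes, A and B are independent


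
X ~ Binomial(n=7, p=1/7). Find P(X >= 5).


P(X>=5) = P(X=5) + P(X=6) + P(X=7)
= 108/117649 + 6/117649 + 1/823543
= 799/823543

799/823543


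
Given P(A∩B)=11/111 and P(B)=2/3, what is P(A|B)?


P(A|B) = P(A∩B)/P(B) = (11/111)/(74/111) = 11/74

11/74


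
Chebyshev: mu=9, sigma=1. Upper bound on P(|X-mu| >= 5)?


k = 5/1 = 5
Chebyshev: P(|X-mu| >= k*sigma) <= 1/k^2 = 1/5^2 = 1/25

1/25


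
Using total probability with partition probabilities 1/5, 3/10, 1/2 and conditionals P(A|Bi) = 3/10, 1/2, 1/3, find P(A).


P(A) = P(A|B1)P(B1) + P(A|B2)P(B2) + P(A|B3)P(B3)
= 3/10*1/5 + 1/2*3/10 + 1/3*1/2
= 3/50 + 3/20 + 1/6 = 113/300

113/300


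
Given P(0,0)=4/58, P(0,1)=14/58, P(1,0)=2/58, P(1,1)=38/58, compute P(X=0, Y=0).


Read from table: P(X=0, Y=0) = 4/58 = 2/29

2/29


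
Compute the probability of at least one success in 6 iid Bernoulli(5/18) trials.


P(at least one) = 1 - P(none)
P(none) = (1 - 5/18)^6 = (13/18)^6 = 4826809/34012224
P(at least one) = 1 - 4826809/34012224 = 29185415/34012224

29185415/34012224


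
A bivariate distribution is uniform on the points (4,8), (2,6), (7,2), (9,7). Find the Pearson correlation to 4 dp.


Cov(X,Y) = -1.3750, Var(X) = 7.2500, Var(Y) = 5.1875
rho = Cov/(sqrt(VarX)*sqrt(VarY)) = -0.2242

-0.2242


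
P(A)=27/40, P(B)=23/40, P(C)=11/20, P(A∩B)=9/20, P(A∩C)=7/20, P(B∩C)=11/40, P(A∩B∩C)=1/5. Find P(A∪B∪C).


P(A∪B∪C) = P(A)+P(B)+P(C) - P(AB)-P(AC)-P(BC) + P(ABC)
= 27/40+23/40+11/20 - 9/20-7/20-11/40 + 1/5
= 37/40

37/40


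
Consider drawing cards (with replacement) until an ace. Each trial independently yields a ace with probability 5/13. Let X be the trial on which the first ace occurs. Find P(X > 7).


P(X > 7) = P(first 7 trials all fail) = (1-p)^7 = (8/13)^7 = 2097152/62748517

2097152/62748517


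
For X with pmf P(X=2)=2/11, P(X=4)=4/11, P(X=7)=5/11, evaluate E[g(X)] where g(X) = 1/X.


E[1/X] = sum(g(x)*P(x))
= 1/2*2/11 + 1/4*4/11 + 1/7*5/11
= 19/77

19/77


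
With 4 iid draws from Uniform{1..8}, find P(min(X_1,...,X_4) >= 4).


P(min >= 4) = P(all X_i >= 4) = (P(X_1 >= 4))^4
= (5/8)^4 = 625/4096

625/4096


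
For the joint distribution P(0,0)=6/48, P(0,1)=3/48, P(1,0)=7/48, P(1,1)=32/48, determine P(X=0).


P(X=0) = P(0,0)+P(0,1) = 6/48 + 3/48 = 9/48 = 3/16

3/16


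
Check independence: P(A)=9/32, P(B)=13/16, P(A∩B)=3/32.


P(A)*P(B) = 9/32*13/16 = 117/512
P(A∩B) = 3/32 != 117/512, so not independent

No, A and B are not independent


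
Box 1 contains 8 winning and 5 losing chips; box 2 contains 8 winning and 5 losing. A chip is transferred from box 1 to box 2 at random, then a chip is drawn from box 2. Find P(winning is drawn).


P(transfer winning) = 8/13; P(transfer losing) = 5/13
If winning transferred: Urn II has 9 winning of 14, so P(winning|winning moved) = 9/14
If losing transferred: Urn II has 8 winning of 14, so P(winning|losing moved) = 4/7
By total probability: P(winning) = 8/13*9/14 + 5/13*4/7 = 8/13

8/13


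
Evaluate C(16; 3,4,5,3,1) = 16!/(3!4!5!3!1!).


16! = 20922789888000
Denominator: 3!=6 * 4!=24 * 5!=120 * 3!=6 * 1!=1
Coefficient = 20922789888000 / 103680 = 201801600

201801600


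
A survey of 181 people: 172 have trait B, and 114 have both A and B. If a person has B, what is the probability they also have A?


P(A|B) = P(A∩B)/P(B) = (114/181)/(172/181) = 114/172 = 57/86

57/86


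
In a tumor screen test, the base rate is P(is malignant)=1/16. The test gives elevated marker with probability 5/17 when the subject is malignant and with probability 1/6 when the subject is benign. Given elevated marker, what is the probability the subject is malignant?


P(A) = P(A|B)P(B) + P(A|B')P(B') = 5/17*1/16 + 1/6*15/16 = 95/544
P(B|A) = P(A|B)P(B)/P(A) = (5/272)/(95/544) = 2/19

2/19


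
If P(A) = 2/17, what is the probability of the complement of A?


P(A') = 1 - P(A) = 1 - 2/17 = 15/17

15/17


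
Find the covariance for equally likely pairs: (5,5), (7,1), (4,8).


E[X]=16/3, E[Y]=14/3, E[XY]=64/3
Cov(X,Y) = E[XY] - E[X]E[Y] = 64/3 - 16/3*14/3 = -32/9

-32/9


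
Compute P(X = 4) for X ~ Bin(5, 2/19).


P(X=4) = C(5,4) * p^4 * (1-p)^1
= 5 * 16/130321 * 17/19
= 1360/2476099

1360/2476099


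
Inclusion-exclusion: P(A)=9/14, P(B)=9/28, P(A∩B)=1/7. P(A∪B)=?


P(A∪B) = P(A) + P(B) - P(A∩B)
= 9/14 + 9/28 - 1/7 = 23/28

23/28


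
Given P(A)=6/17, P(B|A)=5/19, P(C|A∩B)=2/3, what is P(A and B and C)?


P(A∩B∩C) = P(A) * P(B|A) * P(C|A∩B)
= 6/17 * 5/19 * 2/3
= 30/323 * 2/3 = 20/323

20/323


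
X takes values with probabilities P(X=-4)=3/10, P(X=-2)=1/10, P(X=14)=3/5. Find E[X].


E[X] = sum(x * P(x))
= -4*3/10 - 2*1/10 + 14*3/5
= 7

7


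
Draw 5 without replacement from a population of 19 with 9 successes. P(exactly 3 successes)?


P(X=3) = C(9,3)*C(10,2) / C(19,5)
= 84*45 / 11628
= 3780/11628 = 105/323

105/323


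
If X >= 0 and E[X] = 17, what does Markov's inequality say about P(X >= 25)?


Markov: P(X >= a) <= E[X]/a
P(X >= 25) <= 17/25

17/25


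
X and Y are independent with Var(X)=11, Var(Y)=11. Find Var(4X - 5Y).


Independence => Cov(X,Y)=0
Var(4X - 5Y) = 4^2*Var(X) + (-5)^2*Var(Y)
= 16*11 + 25*11 = 451

451


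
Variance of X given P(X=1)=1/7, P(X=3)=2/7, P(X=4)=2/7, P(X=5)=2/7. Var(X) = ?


E[X] = 25/7, E[X^2] = 101/7
Var(X) = E[X^2] - (E[X])^2 = 101/7 - (25/7)^2 = 82/49

82/49


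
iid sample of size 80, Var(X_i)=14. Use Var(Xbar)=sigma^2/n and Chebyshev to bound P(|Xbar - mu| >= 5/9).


Var(Xbar) = Var(X)/n = 14/80
Chebyshev: P(|Xbar-mu| >= 5/9) <= Var(Xbar)/(5/9)^2 = (7/40)/(25/81) = 567/1000

567/1000


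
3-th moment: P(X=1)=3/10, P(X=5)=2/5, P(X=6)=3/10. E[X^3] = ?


E[X^3] = sum(x^3 * P(x))
= 1*3/10 + 125*2/5 + 216*3/10
= 1151/10

1151/10


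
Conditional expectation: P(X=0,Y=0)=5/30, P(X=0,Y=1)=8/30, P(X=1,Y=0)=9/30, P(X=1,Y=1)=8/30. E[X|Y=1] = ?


P(Y=1) = 16/30
E[X|Y=1] = (0*8 + 1*8)/16 = 8/16 = 1/2

1/2


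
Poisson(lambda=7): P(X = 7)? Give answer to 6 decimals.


P(X=7) = e^(-7) * 7^7 / 7!
≈ 0.0009118819656 * 823543 / 5040
≈ 0.149003

0.149003


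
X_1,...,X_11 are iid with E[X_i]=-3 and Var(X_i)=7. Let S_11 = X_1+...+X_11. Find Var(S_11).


By independence, Var(S_n) = n*Var(X_1) = 11*7 = 77

77


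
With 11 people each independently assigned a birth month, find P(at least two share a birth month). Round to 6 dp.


P(all different) = prod((12-i)/12 for i=0..10) = 0.000645
P(at least one match) = 1 - 0.000645 = 0.999355

0.999355


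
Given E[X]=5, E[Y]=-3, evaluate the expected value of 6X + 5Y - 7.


E[6X + 5Y - 7] = 6*E[X] + 5*E[Y] - 7
= (6)*(5) + (5)*(-3) + (-7)
= 30 - 15 - 7 = 8

8


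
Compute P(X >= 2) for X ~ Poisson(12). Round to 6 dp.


P(X>=2) = 1 - P(X<=1) = 1 - (e^(-12)*12^0/0! + e^(-12)*12^1/1!)
≈ 1 - (0.0000061442 + 0.0000737305)
= 1 - 0.0000798747 = 0.9999201253
≈ 0.999920

0.999920


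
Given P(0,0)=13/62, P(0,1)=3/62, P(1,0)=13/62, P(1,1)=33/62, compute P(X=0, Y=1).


Read from table: P(X=0, Y=1) = 3/62

3/62


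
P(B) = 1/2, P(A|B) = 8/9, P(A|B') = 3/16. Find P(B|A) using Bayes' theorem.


P(A) = P(A|B)P(B) + P(A|B')P(B') = 8/9*1/2 + 3/16*1/2 = 155/288
P(B|A) = P(A|B)P(B)/P(A) = (4/9)/(155/288) = 128/155

128/155


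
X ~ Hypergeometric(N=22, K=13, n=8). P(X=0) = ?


P(X=0) = C(13,0)*C(9,8) / C(22,8)
= 1*9 / 319770
= 9/319770 = 1/35530

1/35530


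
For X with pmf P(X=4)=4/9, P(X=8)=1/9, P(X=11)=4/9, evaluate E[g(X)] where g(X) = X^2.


E[X^2] = sum(g(x)*P(x))
= 16*4/9 + 64*1/9 + 121*4/9
= 68

68


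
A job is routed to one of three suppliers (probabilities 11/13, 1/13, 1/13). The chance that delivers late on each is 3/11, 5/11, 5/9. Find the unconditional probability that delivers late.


P(A) = P(A|B1)P(B1) + P(A|B2)P(B2) + P(A|B3)P(B3)
= 3/11*11/13 + 5/11*1/13 + 5/9*1/13
= 3/13 + 5/143 + 5/117 = 397/1287

397/1287


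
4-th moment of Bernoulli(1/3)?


For Bernoulli: X in {0,1}
E[X^4] = 0^4*(1-1/3) + 1^4*1/3 = 1/3

1/3


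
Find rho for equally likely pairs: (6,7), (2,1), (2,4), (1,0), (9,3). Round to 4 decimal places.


Cov(X,Y) = 3.8000, Var(X) = 9.2000, Var(Y) = 6.0000
rho = Cov/(sqrt(VarX)*sqrt(VarY)) = 0.5115

0.5115


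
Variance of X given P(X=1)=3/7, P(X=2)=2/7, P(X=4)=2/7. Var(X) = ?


E[X] = 15/7, E[X^2] = 43/7
Var(X) = E[X^2] - (E[X])^2 = 43/7 - (15/7)^2 = 76/49

76/49


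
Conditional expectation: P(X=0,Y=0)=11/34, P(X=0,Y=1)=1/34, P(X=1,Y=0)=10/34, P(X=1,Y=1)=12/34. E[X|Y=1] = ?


P(Y=1) = 13/34
E[X|Y=1] = (0*1 + 1*12)/13 = 12/13

12/13


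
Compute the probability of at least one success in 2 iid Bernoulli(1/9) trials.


P(at least one) = 1 - P(none)
P(none) = (1 - 1/9)^2 = (8/9)^2 = 64/81
P(at least one) = 1 - 64/81 = 17/81

17/81


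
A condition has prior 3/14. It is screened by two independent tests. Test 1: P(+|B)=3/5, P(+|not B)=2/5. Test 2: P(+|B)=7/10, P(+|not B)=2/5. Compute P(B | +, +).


After test 1: P(+) = 3/5*3/14 + 2/5*11/14 = 31/70
P(B|+) = (9/70)/(31/70) = 9/31
After test 2 (use post1 as new prior): P(+) = 7/10*9/31 + 2/5*22/31 = 151/310
P(B|+,+) = (63/310)/(151/310) = 63/151

63/151


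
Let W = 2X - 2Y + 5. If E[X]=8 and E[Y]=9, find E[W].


E[2X - 2Y + 5] = 2*E[X] - 2*E[Y] + 5
= (2)*(8) + (-2)*(9) + (5)
= 16 - 18 + 5 = 3

3


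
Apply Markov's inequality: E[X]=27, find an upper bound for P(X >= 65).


Markov: P(X >= a) <= E[X]/a
P(X >= 65) <= 27/65

27/65


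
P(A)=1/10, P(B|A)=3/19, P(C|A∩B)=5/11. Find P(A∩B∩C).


P(A∩B∩C) = P(A) * P(B|A) * P(C|A∩B)
= 1/10 * 3/19 * 5/11
= 3/190 * 5/11 = 3/418

3/418


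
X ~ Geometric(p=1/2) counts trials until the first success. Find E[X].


For geometric (trials until first success), E[X] = 1/p = 1/(1/2) = 2

2


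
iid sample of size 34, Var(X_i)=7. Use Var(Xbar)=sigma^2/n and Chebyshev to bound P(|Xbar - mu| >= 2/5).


Var(Xbar) = Var(X)/n = 7/34
Chebyshev: P(|Xbar-mu| >= 2/5) <= Var(Xbar)/(2/5)^2 = (7/34)/(4/25) = 175/136
Bound exceeds 1, so trivial bound: 1

1


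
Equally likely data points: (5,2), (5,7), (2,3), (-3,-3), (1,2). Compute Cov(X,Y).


E[X]=2, E[Y]=11/5, E[XY]=62/5
Cov(X,Y) = E[XY] - E[X]E[Y] = 62/5 - 2*11/5 = 8

8


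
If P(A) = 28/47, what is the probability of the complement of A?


P(A') = 1 - P(A) = 1 - 28/47 = 19/47

19/47


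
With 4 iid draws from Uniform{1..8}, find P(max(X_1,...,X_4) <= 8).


P(max <= 8) = P(all X_i <= 8) = (P(X_1 <= 8))^4
= (8/8)^4 = 1^4 = 1

1


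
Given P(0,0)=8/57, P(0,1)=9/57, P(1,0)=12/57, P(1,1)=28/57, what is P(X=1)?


P(X=1) = P(1,0)+P(1,1) = 12/57 + 28/57 = 40/57

40/57


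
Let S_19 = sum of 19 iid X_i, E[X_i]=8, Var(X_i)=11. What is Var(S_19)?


By independence, Var(S_n) = n*Var(X_1) = 19*11 = 209

209


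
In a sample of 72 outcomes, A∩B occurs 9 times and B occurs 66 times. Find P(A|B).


P(A|B) = P(A∩B)/P(B) = (9/72)/(66/72) = 9/66 = 3/22

3/22


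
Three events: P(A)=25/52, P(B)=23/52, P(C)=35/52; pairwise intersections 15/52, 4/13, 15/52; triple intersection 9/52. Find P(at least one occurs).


P(A∪B∪C) = P(A)+P(B)+P(C) - P(AB)-P(AC)-P(BC) + P(ABC)
= 25/52+23/52+35/52 - 15/52-4/13-15/52 + 9/52
= 23/26

23/26


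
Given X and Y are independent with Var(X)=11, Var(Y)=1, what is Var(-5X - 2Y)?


Independence => Cov(X,Y)=0
Var(-5X - 2Y) = (-5)^2*Var(X) + (-2)^2*Var(Y)
= 25*11 + 4*1 = 279

279


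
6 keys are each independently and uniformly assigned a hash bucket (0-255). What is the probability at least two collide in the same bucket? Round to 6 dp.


P(all different) = prod((256-i)/256 for i=0..5) = 0.942690
P(at least one match) = 1 - 0.942690 = 0.057310

0.057310


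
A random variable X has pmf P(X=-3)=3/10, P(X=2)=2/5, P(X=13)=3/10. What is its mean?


E[X] = sum(x * P(x))
= -3*3/10 + 2*2/5 + 13*3/10
= 19/5

19/5


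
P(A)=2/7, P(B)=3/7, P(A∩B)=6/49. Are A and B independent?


P(A)*P(B) = 2/7*3/7 = 6/49
P(A∩B) = 6/49, which equals P(A)P(B), so independent

Yes, A and B are independent


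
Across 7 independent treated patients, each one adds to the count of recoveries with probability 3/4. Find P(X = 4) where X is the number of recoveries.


P(X=4) = C(7,4) * p^4 * (1-p)^3
= 35 * 81/256 * 1/64
= 2835/16384

2835/16384


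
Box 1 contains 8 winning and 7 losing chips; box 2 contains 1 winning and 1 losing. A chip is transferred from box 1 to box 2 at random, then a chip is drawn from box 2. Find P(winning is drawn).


P(transfer winning) = 8/15; P(transfer losing) = 7/15
If winning transferred: Urn II has 2 winning of 3, so P(winning|winning moved) = 2/3
If losing transferred: Urn II has 1 winning of 3, so P(winning|losing moved) = 1/3
By total probability: P(winning) = 8/15*2/3 + 7/15*1/3 = 23/45

23/45


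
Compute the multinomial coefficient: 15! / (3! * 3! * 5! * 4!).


15! = 1307674368000
Denominator: 3!=6 * 3!=6 * 5!=120 * 4!=24
Coefficient = 1307674368000 / 103680 = 12612600

12612600


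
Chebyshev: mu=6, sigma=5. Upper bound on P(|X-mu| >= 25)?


k = 25/5 = 5
Chebyshev: P(|X-mu| >= k*sigma) <= 1/k^2 = 1/5^2 = 1/25

1/25


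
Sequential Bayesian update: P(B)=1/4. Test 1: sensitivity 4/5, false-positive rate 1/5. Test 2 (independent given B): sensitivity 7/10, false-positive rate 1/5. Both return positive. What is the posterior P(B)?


After test 1: P(+) = 4/5*1/4 + 1/5*3/4 = 7/20
P(B|+) = (1/5)/(7/20) = 4/7
After test 2 (use post1 as new prior): P(+) = 7/10*4/7 + 1/5*3/7 = 17/35
P(B|+,+) = (2/5)/(17/35) = 14/17

14/17


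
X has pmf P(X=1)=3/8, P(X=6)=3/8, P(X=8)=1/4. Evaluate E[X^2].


E[X^2] = sum(x^2 * P(x))
= 1*3/8 + 36*3/8 + 64*1/4
= 239/8

239/8


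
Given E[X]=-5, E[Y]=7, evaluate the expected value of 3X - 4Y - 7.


E[3X - 4Y - 7] = 3*E[X] - 4*E[Y] - 7
= (3)*(-5) + (-4)*(7) + (-7)
= -15 - 28 - 7 = -50

-50


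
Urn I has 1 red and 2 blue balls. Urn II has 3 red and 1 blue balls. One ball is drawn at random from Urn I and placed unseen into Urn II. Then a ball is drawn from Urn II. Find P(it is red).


P(transfer red) = 1/3; P(transfer blue) = 2/3
If red transferred: Urn II has 4 red of 5, so P(red|red moved) = 4/5
If blue transferred: Urn II has 3 red of 5, so P(red|blue moved) = 3/5
By total probability: P(red) = 1/3*4/5 + 2/3*3/5 = 2/3

2/3


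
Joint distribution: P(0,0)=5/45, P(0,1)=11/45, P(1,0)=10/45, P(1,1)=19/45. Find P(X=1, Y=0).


Read from table: P(X=1, Y=0) = 10/45 = 2/9

2/9


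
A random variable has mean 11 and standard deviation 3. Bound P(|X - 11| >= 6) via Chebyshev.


k = 6/3 = 2
Chebyshev: P(|X-mu| >= k*sigma) <= 1/k^2 = 1/2^2 = 1/4

1/4


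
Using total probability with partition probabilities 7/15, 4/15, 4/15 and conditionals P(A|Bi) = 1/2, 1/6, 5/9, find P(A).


P(A) = P(A|B1)P(B1) + P(A|B2)P(B2) + P(A|B3)P(B3)
= 1/2*7/15 + 1/6*4/15 + 5/9*4/15
= 7/30 + 2/45 + 4/27 = 23/54

23/54


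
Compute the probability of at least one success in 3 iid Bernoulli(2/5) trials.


P(at least one) = 1 - P(none)
P(none) = (1 - 2/5)^3 = (3/5)^3 = 27/125
P(at least one) = 1 - 27/125 = 98/125

98/125


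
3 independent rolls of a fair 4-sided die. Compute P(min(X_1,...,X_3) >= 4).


P(min >= 4) = P(all X_i >= 4) = (P(X_1 >= 4))^3
= (1/4)^3 = 1/64

1/64


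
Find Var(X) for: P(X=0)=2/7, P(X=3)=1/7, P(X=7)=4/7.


E[X] = 31/7, E[X^2] = 205/7
Var(X) = E[X^2] - (E[X])^2 = 205/7 - (31/7)^2 = 474/49

474/49


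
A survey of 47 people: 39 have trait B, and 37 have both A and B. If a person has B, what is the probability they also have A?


P(A|B) = P(A∩B)/P(B) = (37/47)/(39/47) = 37/39

37/39


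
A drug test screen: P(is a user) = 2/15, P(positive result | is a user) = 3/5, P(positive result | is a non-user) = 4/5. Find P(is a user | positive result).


P(A) = P(A|B)P(B) + P(A|B')P(B') = 3/5*2/15 + 4/5*13/15 = 58/75
P(B|A) = P(A|B)P(B)/P(A) = (2/25)/(58/75) = 3/29

3/29


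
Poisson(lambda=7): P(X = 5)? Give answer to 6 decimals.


P(X=5) = e^(-7) * 7^5 / 5!
≈ 0.0009118819656 * 16807 / 120
≈ 0.127717

0.127717


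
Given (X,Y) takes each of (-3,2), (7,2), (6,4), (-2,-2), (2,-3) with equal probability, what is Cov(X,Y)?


E[X]=2, E[Y]=3/5, E[XY]=6
Cov(X,Y) = E[XY] - E[X]E[Y] = 6 - 2*3/5 = 24/5

24/5


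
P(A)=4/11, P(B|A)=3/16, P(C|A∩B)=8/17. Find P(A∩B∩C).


P(A∩B∩C) = P(A) * P(B|A) * P(C|A∩B)
= 4/11 * 3/16 * 8/17
= 3/44 * 8/17 = 6/187

6/187


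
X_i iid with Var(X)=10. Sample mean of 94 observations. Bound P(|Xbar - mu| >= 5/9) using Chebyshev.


Var(Xbar) = Var(X)/n = 10/94
Chebyshev: P(|Xbar-mu| >= 5/9) <= Var(Xbar)/(5/9)^2 = (5/47)/(25/81) = 81/235

81/235


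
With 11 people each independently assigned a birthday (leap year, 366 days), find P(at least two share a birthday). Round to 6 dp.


P(all different) = prod((366-i)/366 for i=0..10) = 0.859219
P(at least one match) = 1 - 0.859219 = 0.140781

0.140781
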